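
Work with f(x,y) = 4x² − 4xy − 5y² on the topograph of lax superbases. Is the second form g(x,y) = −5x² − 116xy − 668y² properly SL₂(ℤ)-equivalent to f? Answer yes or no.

D₁ = 96, D₂ = 96
river cycle of f (length 4): (-5, 4, 4), (4, 4, -5), (-5, 6, 3), (3, 6, -5)
river cycle of g (length 4): (-5, 4, 4), (4, 4, -5), (-5, 6, 3), (3, 6, -5)
cycles coincide ⇒ equivalent

yes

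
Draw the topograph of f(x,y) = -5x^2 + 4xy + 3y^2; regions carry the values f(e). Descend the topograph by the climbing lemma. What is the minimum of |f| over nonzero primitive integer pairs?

river: ρ → (3,8,-1)
river: ρ → (-1,8,3)
river: ρ → (3,4,-5)
river: ρ → (-5,6,2)
river: ρ → (2,6,-5)
river: ρ → (-5,4,3)
closes: descent 0, river 6
min |a| on river = 1

1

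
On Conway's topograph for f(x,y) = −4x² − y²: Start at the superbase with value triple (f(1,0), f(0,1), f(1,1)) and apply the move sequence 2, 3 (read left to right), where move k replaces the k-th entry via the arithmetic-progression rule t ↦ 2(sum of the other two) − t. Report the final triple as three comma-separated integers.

start (-4,-1,-5) = (f(1,0),f(0,1),f(1,1))
replace slot 2: 2·((-4)+(-5)) − (-1) = -17 → (-4,-17,-5)
replace slot 3: 2·((-4)+(-17)) − (-5) = -37 → (-4,-17,-37)

-4,-17,-37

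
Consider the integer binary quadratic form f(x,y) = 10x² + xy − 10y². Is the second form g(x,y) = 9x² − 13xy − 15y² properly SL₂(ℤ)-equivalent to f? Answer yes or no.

D₁ = 401, D₂ = 709
discriminants differ ⇒ not SL₂(ℤ)-equivalent

no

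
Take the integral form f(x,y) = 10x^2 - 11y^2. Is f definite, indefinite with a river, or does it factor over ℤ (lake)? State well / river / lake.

D = b²−4ac = 0² − 4·10·(-11) = 440
D > 0 non-square ⇒ indefinite ⇒ periodic river

river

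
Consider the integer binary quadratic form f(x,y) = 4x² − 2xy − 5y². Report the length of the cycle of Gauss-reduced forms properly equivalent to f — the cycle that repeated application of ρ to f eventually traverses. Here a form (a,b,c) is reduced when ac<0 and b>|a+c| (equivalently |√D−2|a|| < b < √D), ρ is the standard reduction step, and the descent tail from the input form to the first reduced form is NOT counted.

D = 84, ⌊√D⌋ = 9
descent: ρ → (-5,2,4)  [lands on river]
river: ρ → (4,6,-3)
river: ρ → (-3,6,4)
river: ρ → (4,2,-5)
river: ρ → (-5,8,1)
river: ρ → (1,8,-5)
ρ-cycle length = 6 (tail of 1 descent step not counted)

6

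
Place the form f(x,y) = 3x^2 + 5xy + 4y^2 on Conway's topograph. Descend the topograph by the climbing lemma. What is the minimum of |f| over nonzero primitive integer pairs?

translate: b→-1 (≡5 mod 6), so (3,5,4)→(3,-1,2)
flip: (3,-1,2)→(2,1,3)
reduced (well bottom): (2,1,3) with a≤c, −a<b≤a
well minimum = a = 2

2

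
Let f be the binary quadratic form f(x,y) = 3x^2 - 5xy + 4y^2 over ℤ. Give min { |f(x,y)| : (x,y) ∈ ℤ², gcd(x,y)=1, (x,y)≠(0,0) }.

translate: b→1 (≡-5 mod 6), so (3,-5,4)→(3,1,2)
flip: (3,1,2)→(2,-1,3)
reduced (well bottom): (2,-1,3) with a≤c, −a<b≤a
well minimum = a = 2

2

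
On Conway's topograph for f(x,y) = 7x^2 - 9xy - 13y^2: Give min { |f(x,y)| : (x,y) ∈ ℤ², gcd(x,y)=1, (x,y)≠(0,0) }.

descent: ρ → (-13,9,7)  [lands on river]
river: ρ → (7,19,-3)
river: ρ → (-3,17,13)
river: ρ → (13,9,-7)
river: ρ → (-7,19,3)
river: ρ → (3,17,-13)
closes: descent 1, river 6
min |a| on river = 3

3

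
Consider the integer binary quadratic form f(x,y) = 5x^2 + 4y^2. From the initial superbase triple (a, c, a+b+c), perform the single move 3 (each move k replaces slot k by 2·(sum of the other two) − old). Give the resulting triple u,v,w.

start (5,4,9) = (f(1,0),f(0,1),f(1,1))
replace slot 3: 2·(5+4) − 9 = 9 → (5,4,9)

5,4,9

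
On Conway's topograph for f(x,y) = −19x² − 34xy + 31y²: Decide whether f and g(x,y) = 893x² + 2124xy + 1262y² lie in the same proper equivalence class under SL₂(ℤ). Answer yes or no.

D₁ = 3512, D₂ = 3512
river cycle of f (length 16): (31, 34, -19), (-19, 42, 23), (23, 50, -11), (-11, 38, 47), (47, 56, -2), (-2, 56, 47), (47, 38, -11), (-11, 50, 23), (23, 42, -19), (-19, 34, 31), … (6 more)
river cycle of g (length 16): (31, 34, -19), (-19, 42, 23), (23, 50, -11), (-11, 38, 47), (47, 56, -2), (-2, 56, 47), (47, 38, -11), (-11, 50, 23), (23, 42, -19), (-19, 34, 31), … (6 more)
cycles coincide ⇒ equivalent

yes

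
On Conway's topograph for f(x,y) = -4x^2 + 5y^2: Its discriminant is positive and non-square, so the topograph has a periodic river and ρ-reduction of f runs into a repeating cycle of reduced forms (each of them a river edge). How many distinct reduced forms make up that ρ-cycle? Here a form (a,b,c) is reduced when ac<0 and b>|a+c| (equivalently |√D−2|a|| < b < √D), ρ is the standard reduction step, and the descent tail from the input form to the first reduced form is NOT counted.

D = 80, ⌊√D⌋ = 8
descent: ρ → (5,0,-4)
descent: ρ → (-4,8,1)  [lands on river]
river: ρ → (1,8,-4)
ρ-cycle length = 2 (tail of 2 descent steps not counted)

2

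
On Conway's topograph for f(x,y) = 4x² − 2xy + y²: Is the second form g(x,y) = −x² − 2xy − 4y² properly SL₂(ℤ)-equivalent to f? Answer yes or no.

D₁ = -12, D₂ = -12
f: flip: (4,-2,1)→(1,2,4)
f: translate: b→0 (≡2 mod 2), so (1,2,4)→(1,0,3)
f: reduced (well bottom): (1,0,3) with a≤c, −a<b≤a
g is negative-definite; reduce −g:
−g: translate: b→0 (≡2 mod 2), so (1,2,4)→(1,0,3)
−g: reduced (well bottom): (1,0,3) with a≤c, −a<b≤a
flip sign back: reduced form of g is (-1,0,-3)
reduced forms (1, 0, 3) vs (-1, 0, -3) ⇒ inequivalent

no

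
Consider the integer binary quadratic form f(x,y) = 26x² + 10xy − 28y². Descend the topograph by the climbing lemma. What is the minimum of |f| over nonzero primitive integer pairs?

river: ρ → (-28,46,8)
river: ρ → (8,50,-16)
river: ρ → (-16,46,14)
river: ρ → (14,38,-28)
river: ρ → (-28,18,24)
river: ρ → (24,30,-22)
river: ρ → (-22,14,32)
river: ρ → (32,50,-4)
river: ρ → (-4,54,6)
river: ρ → (6,54,-4)
river: ρ → (-4,50,32)
river: ρ → (32,14,-22)
river: ρ → (-22,30,24)
river: ρ → (24,18,-28)
river: ρ → (-28,38,14)
river: ρ → (14,46,-16)
river: ρ → (-16,50,8)
river: ρ → (8,46,-28)
river: ρ → (-28,10,26)
river: ρ → (26,42,-12)
river: ρ → (-12,54,2)
river: ρ → (2,54,-12)
river: ρ → (-12,42,26)
river: ρ → (26,10,-28)
closes: descent 0, river 24
min |a| on river = 2

2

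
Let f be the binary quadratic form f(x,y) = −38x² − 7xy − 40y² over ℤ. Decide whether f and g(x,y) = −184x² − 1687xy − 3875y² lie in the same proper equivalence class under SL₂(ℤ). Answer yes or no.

D₁ = -6031, D₂ = -6031
f is negative-definite; reduce −f:
−f: reduced (well bottom): (38,7,40) with a≤c, −a<b≤a
flip sign back: reduced form of f is (-38,-7,-40)
g is negative-definite; reduce −g:
−g: translate: b→-153 (≡1687 mod 368), so (184,1687,3875)→(184,-153,40)
−g: flip: (184,-153,40)→(40,153,184)
−g: translate: b→-7 (≡153 mod 80), so (40,153,184)→(40,-7,38)
−g: flip: (40,-7,38)→(38,7,40)
−g: reduced (well bottom): (38,7,40) with a≤c, −a<b≤a
flip sign back: reduced form of g is (-38,-7,-40)
reduced forms (-38, -7, -40) vs (-38, -7, -40) ⇒ equivalent

yes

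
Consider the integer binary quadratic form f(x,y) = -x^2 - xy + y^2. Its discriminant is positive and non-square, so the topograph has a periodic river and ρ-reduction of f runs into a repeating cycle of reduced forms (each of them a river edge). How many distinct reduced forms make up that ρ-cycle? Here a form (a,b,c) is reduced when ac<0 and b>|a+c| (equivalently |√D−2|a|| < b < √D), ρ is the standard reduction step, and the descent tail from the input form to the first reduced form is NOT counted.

D = 5, ⌊√D⌋ = 2
descent: ρ → (1,1,-1)  [lands on river]
river: ρ → (-1,1,1)
ρ-cycle length = 2 (tail of 1 descent step not counted)

2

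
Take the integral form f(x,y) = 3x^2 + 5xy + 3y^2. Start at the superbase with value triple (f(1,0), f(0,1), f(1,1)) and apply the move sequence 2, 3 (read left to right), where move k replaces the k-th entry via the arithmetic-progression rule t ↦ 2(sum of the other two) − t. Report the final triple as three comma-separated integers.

start (3,3,11) = (f(1,0),f(0,1),f(1,1))
replace slot 2: 2·(3+11) − 3 = 25 → (3,25,11)
replace slot 3: 2·(3+25) − 11 = 45 → (3,25,45)

3,25,45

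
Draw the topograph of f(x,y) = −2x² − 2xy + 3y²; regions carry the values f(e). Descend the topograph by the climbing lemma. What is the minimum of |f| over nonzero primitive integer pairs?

descent: ρ → (3,2,-2)  [lands on river]
river: ρ → (-2,2,3)
river: ρ → (3,4,-1)
river: ρ → (-1,4,3)
closes: descent 1, river 4
min |a| on river = 1

1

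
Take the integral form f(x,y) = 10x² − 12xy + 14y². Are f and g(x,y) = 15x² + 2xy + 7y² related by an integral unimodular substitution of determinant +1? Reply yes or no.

D₁ = -416, D₂ = -416
f: translate: b→8 (≡-12 mod 20), so (10,-12,14)→(10,8,12)
f: reduced (well bottom): (10,8,12) with a≤c, −a<b≤a
g: flip: (15,2,7)→(7,-2,15)
g: reduced (well bottom): (7,-2,15) with a≤c, −a<b≤a
reduced forms (10, 8, 12) vs (7, -2, 15) ⇒ inequivalent

no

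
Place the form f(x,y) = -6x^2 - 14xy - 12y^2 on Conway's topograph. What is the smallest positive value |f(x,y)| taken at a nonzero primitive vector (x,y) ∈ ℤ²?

translate: b→2 (≡14 mod 12), so (6,14,12)→(6,2,4)
flip: (6,2,4)→(4,-2,6)
reduced (well bottom): (4,-2,6) with a≤c, −a<b≤a
well minimum |f| = |-4| = 4 (negative-definite)

4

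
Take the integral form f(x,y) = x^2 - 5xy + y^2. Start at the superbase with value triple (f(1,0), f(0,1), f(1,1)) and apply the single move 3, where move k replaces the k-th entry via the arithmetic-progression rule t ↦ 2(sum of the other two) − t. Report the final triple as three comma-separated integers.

start (1,1,-3) = (f(1,0),f(0,1),f(1,1))
replace slot 3: 2·(1+1) − (-3) = 7 → (1,1,7)

1,1,7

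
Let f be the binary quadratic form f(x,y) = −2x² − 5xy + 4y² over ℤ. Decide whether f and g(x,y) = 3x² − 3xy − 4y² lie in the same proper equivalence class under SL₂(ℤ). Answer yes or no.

D₁ = 57, D₂ = 57
river cycle of f (length 6): (4, 5, -2), (-2, 7, 1), (1, 7, -2), (-2, 5, 4), (4, 3, -3), (-3, 3, 4)
river cycle of g (length 6): (-4, 3, 3), (3, 3, -4), (-4, 5, 2), (2, 7, -1), (-1, 7, 2), (2, 5, -4)
cycles differ ⇒ inequivalent

no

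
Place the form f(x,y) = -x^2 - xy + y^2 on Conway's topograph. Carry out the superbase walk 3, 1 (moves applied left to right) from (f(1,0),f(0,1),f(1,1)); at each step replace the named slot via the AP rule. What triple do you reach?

start (-1,1,-1) = (f(1,0),f(0,1),f(1,1))
replace slot 3: 2·((-1)+1) − (-1) = 1 → (-1,1,1)
replace slot 1: 2·(1+1) − (-1) = 5 → (5,1,1)

5,1,1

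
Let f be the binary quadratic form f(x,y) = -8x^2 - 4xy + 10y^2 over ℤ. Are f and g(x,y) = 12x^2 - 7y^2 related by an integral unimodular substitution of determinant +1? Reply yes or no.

D₁ = 336, D₂ = 336
river cycle of f (length 6): (10, 4, -8), (-8, 12, 6), (6, 12, -8), (-8, 4, 10), (10, 16, -2), (-2, 16, 10)
river cycle of g (length 4): (-7, 14, 5), (5, 16, -4), (-4, 16, 5), (5, 14, -7)
cycles differ ⇒ inequivalent

no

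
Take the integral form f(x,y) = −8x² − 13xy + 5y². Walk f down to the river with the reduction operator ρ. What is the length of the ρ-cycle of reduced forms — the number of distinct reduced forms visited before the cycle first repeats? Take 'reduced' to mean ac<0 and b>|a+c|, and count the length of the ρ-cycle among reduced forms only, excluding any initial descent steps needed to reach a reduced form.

D = 329, ⌊√D⌋ = 18
descent: ρ → (5,13,-8)  [lands on river]
river: ρ → (-8,3,10)
river: ρ → (10,17,-1)
river: ρ → (-1,17,10)
river: ρ → (10,3,-8)
river: ρ → (-8,13,5)
river: ρ → (5,17,-2)
river: ρ → (-2,15,13)
river: ρ → (13,11,-4)
river: ρ → (-4,13,10)
river: ρ → (10,7,-7)
river: ρ → (-7,7,10)
river: ρ → (10,13,-4)
river: ρ → (-4,11,13)
river: ρ → (13,15,-2)
river: ρ → (-2,17,5)
ρ-cycle length = 16 (tail of 1 descent step not counted)

16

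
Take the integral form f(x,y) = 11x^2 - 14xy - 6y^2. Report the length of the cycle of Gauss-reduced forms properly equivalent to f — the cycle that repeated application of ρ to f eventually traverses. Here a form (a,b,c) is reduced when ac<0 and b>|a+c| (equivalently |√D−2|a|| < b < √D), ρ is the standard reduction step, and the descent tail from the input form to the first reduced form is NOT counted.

D = 460, ⌊√D⌋ = 21
descent: ρ → (-6,14,11)  [lands on river]
river: ρ → (11,8,-9)
river: ρ → (-9,10,10)
river: ρ → (10,10,-9)
river: ρ → (-9,8,11)
river: ρ → (11,14,-6)
river: ρ → (-6,10,15)
river: ρ → (15,20,-1)
river: ρ → (-1,20,15)
river: ρ → (15,10,-6)
ρ-cycle length = 10 (tail of 1 descent step not counted)

10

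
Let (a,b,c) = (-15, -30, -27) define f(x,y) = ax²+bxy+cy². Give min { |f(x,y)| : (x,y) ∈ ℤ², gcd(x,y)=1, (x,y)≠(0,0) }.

translate: b→0 (≡30 mod 30), so (15,30,27)→(15,0,12)
flip: (15,0,12)→(12,0,15)
reduced (well bottom): (12,0,15) with a≤c, −a<b≤a
well minimum |f| = |-12| = 12 (negative-definite)

12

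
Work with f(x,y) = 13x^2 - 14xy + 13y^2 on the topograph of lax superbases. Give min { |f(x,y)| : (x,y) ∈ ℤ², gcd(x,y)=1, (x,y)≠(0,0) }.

translate: b→12 (≡-14 mod 26), so (13,-14,13)→(13,12,12)
flip: (13,12,12)→(12,-12,13)
translate: b→12 (≡-12 mod 24), so (12,-12,13)→(12,12,13)
reduced (well bottom): (12,12,13) with a≤c, −a<b≤a
well minimum = a = 12

12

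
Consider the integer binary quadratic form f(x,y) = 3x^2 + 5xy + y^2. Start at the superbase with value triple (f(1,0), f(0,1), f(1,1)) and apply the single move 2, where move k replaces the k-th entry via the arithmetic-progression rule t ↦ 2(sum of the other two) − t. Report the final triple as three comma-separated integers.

start (3,1,9) = (f(1,0),f(0,1),f(1,1))
replace slot 2: 2·(3+9) − 1 = 23 → (3,23,9)

3,23,9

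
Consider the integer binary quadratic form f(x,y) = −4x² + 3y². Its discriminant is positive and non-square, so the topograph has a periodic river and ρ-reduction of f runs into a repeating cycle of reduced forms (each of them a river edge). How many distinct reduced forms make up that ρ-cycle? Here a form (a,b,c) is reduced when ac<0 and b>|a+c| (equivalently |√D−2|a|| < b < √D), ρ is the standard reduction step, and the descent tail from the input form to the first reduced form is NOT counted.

D = 48, ⌊√D⌋ = 6
descent: ρ → (3,6,-1)  [lands on river]
river: ρ → (-1,6,3)
ρ-cycle length = 2 (tail of 1 descent step not counted)

2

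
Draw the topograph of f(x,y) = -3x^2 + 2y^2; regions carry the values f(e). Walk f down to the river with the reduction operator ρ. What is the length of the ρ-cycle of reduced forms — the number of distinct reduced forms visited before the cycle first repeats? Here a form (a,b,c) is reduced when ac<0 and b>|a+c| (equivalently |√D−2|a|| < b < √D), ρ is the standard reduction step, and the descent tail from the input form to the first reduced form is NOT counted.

D = 24, ⌊√D⌋ = 4
descent: ρ → (2,4,-1)  [lands on river]
river: ρ → (-1,4,2)
ρ-cycle length = 2 (tail of 1 descent step not counted)

2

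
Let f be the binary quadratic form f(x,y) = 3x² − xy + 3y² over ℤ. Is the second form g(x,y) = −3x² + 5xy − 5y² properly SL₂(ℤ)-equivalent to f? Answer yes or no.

D₁ = -35, D₂ = -35
f: flip: (3,-1,3)→(3,1,3)
f: reduced (well bottom): (3,1,3) with a≤c, −a<b≤a
g is negative-definite; reduce −g:
−g: translate: b→1 (≡-5 mod 6), so (3,-5,5)→(3,1,3)
−g: reduced (well bottom): (3,1,3) with a≤c, −a<b≤a
flip sign back: reduced form of g is (-3,-1,-3)
reduced forms (3, 1, 3) vs (-3, -1, -3) ⇒ inequivalent

no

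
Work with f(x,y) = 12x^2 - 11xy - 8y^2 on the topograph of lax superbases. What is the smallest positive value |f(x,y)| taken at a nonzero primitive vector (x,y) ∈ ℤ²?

descent: ρ → (-8,11,12)  [lands on river]
river: ρ → (12,13,-7)
river: ρ → (-7,15,10)
river: ρ → (10,5,-12)
river: ρ → (-12,19,3)
river: ρ → (3,17,-18)
river: ρ → (-18,19,2)
river: ρ → (2,21,-8)
closes: descent 1, river 8
min |a| on river = 2

2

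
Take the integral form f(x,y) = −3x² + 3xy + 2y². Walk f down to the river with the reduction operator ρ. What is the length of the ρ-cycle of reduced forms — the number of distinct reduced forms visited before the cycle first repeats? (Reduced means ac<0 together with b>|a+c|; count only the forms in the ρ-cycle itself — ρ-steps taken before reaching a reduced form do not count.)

D = 33, ⌊√D⌋ = 5
river: ρ → (2,5,-1)
river: ρ → (-1,5,2)
river: ρ → (2,3,-3)
river: ρ → (-3,3,2)
ρ-cycle length = 4 (tail of 0 descent steps not counted)

4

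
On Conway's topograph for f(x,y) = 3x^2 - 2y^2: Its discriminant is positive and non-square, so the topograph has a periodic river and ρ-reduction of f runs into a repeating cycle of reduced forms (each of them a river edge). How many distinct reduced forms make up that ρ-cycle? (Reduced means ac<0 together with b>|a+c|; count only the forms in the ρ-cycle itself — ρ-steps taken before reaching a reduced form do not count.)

D = 24, ⌊√D⌋ = 4
descent: ρ → (-2,4,1)  [lands on river]
river: ρ → (1,4,-2)
ρ-cycle length = 2 (tail of 1 descent step not counted)

2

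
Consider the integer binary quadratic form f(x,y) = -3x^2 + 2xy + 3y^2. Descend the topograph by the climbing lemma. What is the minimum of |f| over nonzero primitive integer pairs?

river: ρ → (3,4,-2)
river: ρ → (-2,4,3)
river: ρ → (3,2,-3)
river: ρ → (-3,4,2)
river: ρ → (2,4,-3)
river: ρ → (-3,2,3)
closes: descent 0, river 6
min |a| on river = 2

2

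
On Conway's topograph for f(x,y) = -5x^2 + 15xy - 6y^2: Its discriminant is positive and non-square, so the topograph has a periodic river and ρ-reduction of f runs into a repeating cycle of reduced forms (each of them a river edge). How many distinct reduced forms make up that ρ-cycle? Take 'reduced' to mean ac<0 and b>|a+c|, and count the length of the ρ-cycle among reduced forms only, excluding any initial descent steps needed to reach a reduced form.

D = 105, ⌊√D⌋ = 10
descent: ρ → (-6,9,1)  [lands on river]
river: ρ → (1,9,-6)
river: ρ → (-6,3,4)
river: ρ → (4,5,-5)
river: ρ → (-5,5,4)
river: ρ → (4,3,-6)
ρ-cycle length = 6 (tail of 1 descent step not counted)

6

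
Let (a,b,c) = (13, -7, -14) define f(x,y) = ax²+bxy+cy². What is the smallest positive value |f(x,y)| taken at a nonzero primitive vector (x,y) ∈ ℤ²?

descent: ρ → (-14,7,13)  [lands on river]
river: ρ → (13,19,-8)
river: ρ → (-8,13,19)
river: ρ → (19,25,-2)
river: ρ → (-2,27,6)
river: ρ → (6,21,-14)
closes: descent 1, river 6
min |a| on river = 2

2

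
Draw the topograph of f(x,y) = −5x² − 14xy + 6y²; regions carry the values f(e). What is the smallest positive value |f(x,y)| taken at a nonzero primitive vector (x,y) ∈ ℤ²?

descent: ρ → (6,14,-5)  [lands on river]
river: ρ → (-5,16,3)
river: ρ → (3,14,-10)
river: ρ → (-10,6,7)
river: ρ → (7,8,-9)
river: ρ → (-9,10,6)
closes: descent 1, river 6
min |a| on river = 3

3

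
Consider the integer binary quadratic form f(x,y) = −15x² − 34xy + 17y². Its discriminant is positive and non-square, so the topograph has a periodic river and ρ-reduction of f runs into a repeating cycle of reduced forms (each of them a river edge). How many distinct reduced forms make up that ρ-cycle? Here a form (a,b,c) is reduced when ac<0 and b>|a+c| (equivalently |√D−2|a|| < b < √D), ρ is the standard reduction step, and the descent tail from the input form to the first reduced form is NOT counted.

D = 2176, ⌊√D⌋ = 46
descent: ρ → (17,34,-15)  [lands on river]
river: ρ → (-15,26,25)
river: ρ → (25,24,-16)
river: ρ → (-16,40,9)
river: ρ → (9,32,-32)
river: ρ → (-32,32,9)
river: ρ → (9,40,-16)
river: ρ → (-16,24,25)
river: ρ → (25,26,-15)
river: ρ → (-15,34,17)
ρ-cycle length = 10 (tail of 1 descent step not counted)

10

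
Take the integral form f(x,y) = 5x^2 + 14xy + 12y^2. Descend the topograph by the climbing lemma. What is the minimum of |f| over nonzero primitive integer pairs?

translate: b→4 (≡14 mod 10), so (5,14,12)→(5,4,3)
flip: (5,4,3)→(3,-4,5)
translate: b→2 (≡-4 mod 6), so (3,-4,5)→(3,2,4)
reduced (well bottom): (3,2,4) with a≤c, −a<b≤a
well minimum = a = 3

3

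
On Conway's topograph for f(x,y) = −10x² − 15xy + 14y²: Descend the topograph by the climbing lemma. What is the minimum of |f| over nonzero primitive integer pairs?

descent: ρ → (14,15,-10)  [lands on river]
river: ρ → (-10,25,4)
river: ρ → (4,23,-16)
river: ρ → (-16,9,11)
river: ρ → (11,13,-14)
river: ρ → (-14,15,10)
river: ρ → (10,25,-4)
river: ρ → (-4,23,16)
river: ρ → (16,9,-11)
river: ρ → (-11,13,14)
closes: descent 1, river 10
min |a| on river = 4

4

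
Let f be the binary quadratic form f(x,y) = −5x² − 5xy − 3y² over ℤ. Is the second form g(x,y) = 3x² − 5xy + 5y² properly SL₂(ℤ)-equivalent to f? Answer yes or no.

D₁ = -35, D₂ = -35
f is negative-definite; reduce −f:
−f: flip: (5,5,3)→(3,-5,5)
−f: translate: b→1 (≡-5 mod 6), so (3,-5,5)→(3,1,3)
−f: reduced (well bottom): (3,1,3) with a≤c, −a<b≤a
flip sign back: reduced form of f is (-3,-1,-3)
g: translate: b→1 (≡-5 mod 6), so (3,-5,5)→(3,1,3)
g: reduced (well bottom): (3,1,3) with a≤c, −a<b≤a
reduced forms (-3, -1, -3) vs (3, 1, 3) ⇒ inequivalent

no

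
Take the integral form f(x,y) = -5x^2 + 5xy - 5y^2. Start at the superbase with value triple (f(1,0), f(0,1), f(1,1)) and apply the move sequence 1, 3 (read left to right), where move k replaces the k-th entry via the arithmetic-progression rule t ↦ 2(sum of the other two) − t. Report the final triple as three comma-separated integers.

start (-5,-5,-5) = (f(1,0),f(0,1),f(1,1))
replace slot 1: 2·((-5)+(-5)) − (-5) = -15 → (-15,-5,-5)
replace slot 3: 2·((-15)+(-5)) − (-5) = -35 → (-15,-5,-35)

-15,-5,-35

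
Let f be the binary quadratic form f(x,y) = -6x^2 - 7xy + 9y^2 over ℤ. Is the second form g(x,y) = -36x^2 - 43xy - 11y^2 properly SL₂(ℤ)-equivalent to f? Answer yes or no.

D₁ = 265, D₂ = 265
river cycle of f (length 22): (9, 7, -6), (-6, 5, 10), (10, 15, -1), (-1, 15, 10), (10, 5, -6), (-6, 7, 9), (9, 11, -4), (-4, 13, 6), (6, 11, -6), (-6, 13, 4), … (12 more)
river cycle of g (length 22): (6, 13, -4), (-4, 11, 9), (9, 7, -6), (-6, 5, 10), (10, 15, -1), (-1, 15, 10), (10, 5, -6), (-6, 7, 9), (9, 11, -4), (-4, 13, 6), … (12 more)
cycles coincide ⇒ equivalent

yes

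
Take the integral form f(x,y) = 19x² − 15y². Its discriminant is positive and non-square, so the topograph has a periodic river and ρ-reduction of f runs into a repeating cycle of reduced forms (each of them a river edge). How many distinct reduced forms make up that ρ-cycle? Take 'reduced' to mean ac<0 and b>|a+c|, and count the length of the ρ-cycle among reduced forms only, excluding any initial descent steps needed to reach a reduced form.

D = 1140, ⌊√D⌋ = 33
descent: ρ → (-15,30,4)  [lands on river]
river: ρ → (4,26,-29)
river: ρ → (-29,32,1)
river: ρ → (1,32,-29)
river: ρ → (-29,26,4)
river: ρ → (4,30,-15)
ρ-cycle length = 6 (tail of 1 descent step not counted)

6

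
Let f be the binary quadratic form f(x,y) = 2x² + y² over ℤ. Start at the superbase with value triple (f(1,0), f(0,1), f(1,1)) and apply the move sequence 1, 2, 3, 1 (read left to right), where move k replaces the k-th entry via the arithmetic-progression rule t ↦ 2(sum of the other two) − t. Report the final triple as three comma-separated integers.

start (2,1,3) = (f(1,0),f(0,1),f(1,1))
replace slot 1: 2·(1+3) − 2 = 6 → (6,1,3)
replace slot 2: 2·(6+3) − 1 = 17 → (6,17,3)
replace slot 3: 2·(6+17) − 3 = 43 → (6,17,43)
replace slot 1: 2·(17+43) − 6 = 114 → (114,17,43)

114,17,43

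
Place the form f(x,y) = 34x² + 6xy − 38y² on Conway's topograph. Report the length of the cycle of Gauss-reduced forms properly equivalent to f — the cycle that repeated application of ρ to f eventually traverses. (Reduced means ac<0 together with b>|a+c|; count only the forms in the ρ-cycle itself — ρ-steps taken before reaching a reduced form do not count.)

D = 5204, ⌊√D⌋ = 72
river: ρ → (-38,70,2)
river: ρ → (2,70,-38)
river: ρ → (-38,6,34)
river: ρ → (34,62,-10)
river: ρ → (-10,58,46)
river: ρ → (46,34,-22)
river: ρ → (-22,54,26)
river: ρ → (26,50,-26)
river: ρ → (-26,54,22)
river: ρ → (22,34,-46)
river: ρ → (-46,58,10)
river: ρ → (10,62,-34)
river: ρ → (-34,6,38)
river: ρ → (38,70,-2)
river: ρ → (-2,70,38)
river: ρ → (38,6,-34)
river: ρ → (-34,62,10)
river: ρ → (10,58,-46)
river: ρ → (-46,34,22)
river: ρ → (22,54,-26)
river: ρ → (-26,50,26)
river: ρ → (26,54,-22)
river: ρ → (-22,34,46)
river: ρ → (46,58,-10)
river: ρ → (-10,62,34)
river: ρ → (34,6,-38)
ρ-cycle length = 26 (tail of 0 descent steps not counted)

26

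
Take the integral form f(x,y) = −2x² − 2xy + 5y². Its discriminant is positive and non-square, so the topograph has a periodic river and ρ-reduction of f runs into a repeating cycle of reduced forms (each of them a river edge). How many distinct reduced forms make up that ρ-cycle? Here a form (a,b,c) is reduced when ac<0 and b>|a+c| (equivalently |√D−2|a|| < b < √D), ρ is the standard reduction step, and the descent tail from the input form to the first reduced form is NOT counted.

D = 44, ⌊√D⌋ = 6
descent: ρ → (5,2,-2)
descent: ρ → (-2,6,1)  [lands on river]
river: ρ → (1,6,-2)
ρ-cycle length = 2 (tail of 2 descent steps not counted)

2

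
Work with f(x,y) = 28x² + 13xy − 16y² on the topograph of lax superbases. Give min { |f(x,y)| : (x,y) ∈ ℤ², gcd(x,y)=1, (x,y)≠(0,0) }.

river: ρ → (-16,19,25)
river: ρ → (25,31,-10)
river: ρ → (-10,29,28)
river: ρ → (28,27,-11)
river: ρ → (-11,39,10)
river: ρ → (10,41,-7)
river: ρ → (-7,43,4)
river: ρ → (4,37,-37)
river: ρ → (-37,37,4)
river: ρ → (4,43,-7)
river: ρ → (-7,41,10)
river: ρ → (10,39,-11)
river: ρ → (-11,27,28)
river: ρ → (28,29,-10)
river: ρ → (-10,31,25)
river: ρ → (25,19,-16)
river: ρ → (-16,13,28)
river: ρ → (28,43,-1)
river: ρ → (-1,43,28)
river: ρ → (28,13,-16)
closes: descent 0, river 20
min |a| on river = 1

1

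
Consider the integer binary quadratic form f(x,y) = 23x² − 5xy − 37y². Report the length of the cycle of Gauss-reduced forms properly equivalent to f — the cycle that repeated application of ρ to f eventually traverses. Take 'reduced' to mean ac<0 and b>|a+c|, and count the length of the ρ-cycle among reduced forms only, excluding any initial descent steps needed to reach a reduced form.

D = 3429, ⌊√D⌋ = 58
descent: ρ → (-37,5,23)
descent: ρ → (23,41,-19)  [lands on river]
river: ρ → (-19,35,29)
river: ρ → (29,23,-25)
river: ρ → (-25,27,27)
river: ρ → (27,27,-25)
river: ρ → (-25,23,29)
river: ρ → (29,35,-19)
river: ρ → (-19,41,23)
river: ρ → (23,51,-9)
river: ρ → (-9,57,5)
river: ρ → (5,53,-31)
river: ρ → (-31,9,27)
river: ρ → (27,45,-13)
river: ρ → (-13,33,45)
river: ρ → (45,57,-1)
river: ρ → (-1,57,45)
river: ρ → (45,33,-13)
river: ρ → (-13,45,27)
river: ρ → (27,9,-31)
river: ρ → (-31,53,5)
river: ρ → (5,57,-9)
river: ρ → (-9,51,23)
ρ-cycle length = 22 (tail of 2 descent steps not counted)

22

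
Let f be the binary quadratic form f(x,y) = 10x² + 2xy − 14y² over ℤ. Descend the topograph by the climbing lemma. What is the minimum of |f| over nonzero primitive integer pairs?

descent: ρ → (-14,-2,10)
descent: ρ → (10,22,-2)  [lands on river]
river: ρ → (-2,22,10)
river: ρ → (10,18,-6)
river: ρ → (-6,18,10)
closes: descent 2, river 4
min |a| on river = 2

2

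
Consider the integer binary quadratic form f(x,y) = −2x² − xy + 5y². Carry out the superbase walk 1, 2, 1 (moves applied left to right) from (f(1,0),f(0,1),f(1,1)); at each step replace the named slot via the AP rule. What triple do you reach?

start (-2,5,2) = (f(1,0),f(0,1),f(1,1))
replace slot 1: 2·(5+2) − (-2) = 16 → (16,5,2)
replace slot 2: 2·(16+2) − 5 = 31 → (16,31,2)
replace slot 1: 2·(31+2) − 16 = 50 → (50,31,2)

50,31,2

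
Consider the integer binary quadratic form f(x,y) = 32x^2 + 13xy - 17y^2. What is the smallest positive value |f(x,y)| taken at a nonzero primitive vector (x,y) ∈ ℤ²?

descent: ρ → (-17,21,28)  [lands on river]
river: ρ → (28,35,-10)
river: ρ → (-10,45,8)
river: ρ → (8,35,-35)
river: ρ → (-35,35,8)
river: ρ → (8,45,-10)
river: ρ → (-10,35,28)
river: ρ → (28,21,-17)
river: ρ → (-17,47,2)
river: ρ → (2,45,-40)
river: ρ → (-40,35,7)
river: ρ → (7,35,-40)
river: ρ → (-40,45,2)
river: ρ → (2,47,-17)
closes: descent 1, river 14
min |a| on river = 2

2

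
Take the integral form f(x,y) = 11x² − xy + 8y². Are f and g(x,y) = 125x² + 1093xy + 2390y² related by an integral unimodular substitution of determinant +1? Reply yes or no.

D₁ = -351, D₂ = -351
f: flip: (11,-1,8)→(8,1,11)
f: reduced (well bottom): (8,1,11) with a≤c, −a<b≤a
g: translate: b→93 (≡1093 mod 250), so (125,1093,2390)→(125,93,18)
g: flip: (125,93,18)→(18,-93,125)
g: translate: b→15 (≡-93 mod 36), so (18,-93,125)→(18,15,8)
g: flip: (18,15,8)→(8,-15,18)
g: translate: b→1 (≡-15 mod 16), so (8,-15,18)→(8,1,11)
g: reduced (well bottom): (8,1,11) with a≤c, −a<b≤a
reduced forms (8, 1, 11) vs (8, 1, 11) ⇒ equivalent

yes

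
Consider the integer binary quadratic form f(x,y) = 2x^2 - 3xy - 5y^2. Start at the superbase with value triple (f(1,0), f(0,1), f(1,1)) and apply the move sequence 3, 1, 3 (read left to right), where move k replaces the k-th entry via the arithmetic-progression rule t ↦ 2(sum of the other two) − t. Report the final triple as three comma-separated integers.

start (2,-5,-6) = (f(1,0),f(0,1),f(1,1))
replace slot 3: 2·(2+(-5)) − (-6) = 0 → (2,-5,0)
replace slot 1: 2·((-5)+0) − 2 = -12 → (-12,-5,0)
replace slot 3: 2·((-12)+(-5)) − 0 = -34 → (-12,-5,-34)

-12,-5,-34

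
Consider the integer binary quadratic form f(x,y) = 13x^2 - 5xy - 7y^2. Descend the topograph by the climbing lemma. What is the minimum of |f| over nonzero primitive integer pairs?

descent: ρ → (-7,19,1)  [lands on river]
river: ρ → (1,19,-7)
river: ρ → (-7,9,11)
river: ρ → (11,13,-5)
river: ρ → (-5,17,5)
river: ρ → (5,13,-11)
river: ρ → (-11,9,7)
river: ρ → (7,19,-1)
river: ρ → (-1,19,7)
river: ρ → (7,9,-11)
river: ρ → (-11,13,5)
river: ρ → (5,17,-5)
river: ρ → (-5,13,11)
river: ρ → (11,9,-7)
closes: descent 1, river 14
min |a| on river = 1

1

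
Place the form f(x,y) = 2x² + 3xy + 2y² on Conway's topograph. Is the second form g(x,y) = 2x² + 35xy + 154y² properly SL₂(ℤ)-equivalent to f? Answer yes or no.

D₁ = -7, D₂ = -7
f: translate: b→-1 (≡3 mod 4), so (2,3,2)→(2,-1,1)
f: flip: (2,-1,1)→(1,1,2)
f: reduced (well bottom): (1,1,2) with a≤c, −a<b≤a
g: translate: b→-1 (≡35 mod 4), so (2,35,154)→(2,-1,1)
g: flip: (2,-1,1)→(1,1,2)
g: reduced (well bottom): (1,1,2) with a≤c, −a<b≤a
reduced forms (1, 1, 2) vs (1, 1, 2) ⇒ equivalent

yes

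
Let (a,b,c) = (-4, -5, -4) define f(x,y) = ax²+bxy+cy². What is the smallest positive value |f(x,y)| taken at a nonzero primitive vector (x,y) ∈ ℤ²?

translate: b→-3 (≡5 mod 8), so (4,5,4)→(4,-3,3)
flip: (4,-3,3)→(3,3,4)
reduced (well bottom): (3,3,4) with a≤c, −a<b≤a
well minimum |f| = |-3| = 3 (negative-definite)

3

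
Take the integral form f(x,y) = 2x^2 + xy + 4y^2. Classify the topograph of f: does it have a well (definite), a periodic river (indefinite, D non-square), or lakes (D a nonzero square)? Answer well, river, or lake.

D = b²−4ac = 1² − 4·2·4 = -31
D < 0 ⇒ definite ⇒ every region one sign ⇒ single well

well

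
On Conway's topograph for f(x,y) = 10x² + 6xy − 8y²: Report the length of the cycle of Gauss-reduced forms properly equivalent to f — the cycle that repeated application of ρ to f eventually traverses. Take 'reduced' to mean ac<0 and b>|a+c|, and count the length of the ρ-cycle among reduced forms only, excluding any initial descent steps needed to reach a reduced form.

D = 356, ⌊√D⌋ = 18
river: ρ → (-8,10,8)
river: ρ → (8,6,-10)
river: ρ → (-10,14,4)
river: ρ → (4,18,-2)
river: ρ → (-2,18,4)
river: ρ → (4,14,-10)
river: ρ → (-10,6,8)
river: ρ → (8,10,-8)
river: ρ → (-8,6,10)
river: ρ → (10,14,-4)
river: ρ → (-4,18,2)
river: ρ → (2,18,-4)
river: ρ → (-4,14,10)
river: ρ → (10,6,-8)
ρ-cycle length = 14 (tail of 0 descent steps not counted)

14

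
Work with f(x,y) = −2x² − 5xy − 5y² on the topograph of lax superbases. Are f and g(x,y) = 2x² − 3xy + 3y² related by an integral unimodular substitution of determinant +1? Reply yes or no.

D₁ = -15, D₂ = -15
f is negative-definite; reduce −f:
−f: translate: b→1 (≡5 mod 4), so (2,5,5)→(2,1,2)
−f: reduced (well bottom): (2,1,2) with a≤c, −a<b≤a
flip sign back: reduced form of f is (-2,-1,-2)
g: translate: b→1 (≡-3 mod 4), so (2,-3,3)→(2,1,2)
g: reduced (well bottom): (2,1,2) with a≤c, −a<b≤a
reduced forms (-2, -1, -2) vs (2, 1, 2) ⇒ inequivalent

no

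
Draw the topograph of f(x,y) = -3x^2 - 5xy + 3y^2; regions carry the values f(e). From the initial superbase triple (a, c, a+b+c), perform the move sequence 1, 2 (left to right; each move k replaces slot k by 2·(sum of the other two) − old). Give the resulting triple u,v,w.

start (-3,3,-5) = (f(1,0),f(0,1),f(1,1))
replace slot 1: 2·(3+(-5)) − (-3) = -1 → (-1,3,-5)
replace slot 2: 2·((-1)+(-5)) − 3 = -15 → (-1,-15,-5)

-1,-15,-5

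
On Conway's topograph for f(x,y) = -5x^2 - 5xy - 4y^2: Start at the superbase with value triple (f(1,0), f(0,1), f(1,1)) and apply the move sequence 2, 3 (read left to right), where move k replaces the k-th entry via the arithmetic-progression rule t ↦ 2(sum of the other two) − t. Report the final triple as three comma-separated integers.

start (-5,-4,-14) = (f(1,0),f(0,1),f(1,1))
replace slot 2: 2·((-5)+(-14)) − (-4) = -34 → (-5,-34,-14)
replace slot 3: 2·((-5)+(-34)) − (-14) = -64 → (-5,-34,-64)

-5,-34,-64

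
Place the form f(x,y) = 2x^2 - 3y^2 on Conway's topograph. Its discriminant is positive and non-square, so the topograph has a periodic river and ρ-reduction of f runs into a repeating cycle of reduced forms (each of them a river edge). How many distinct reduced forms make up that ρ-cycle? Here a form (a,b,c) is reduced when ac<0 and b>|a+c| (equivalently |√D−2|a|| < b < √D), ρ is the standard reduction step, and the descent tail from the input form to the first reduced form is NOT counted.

D = 24, ⌊√D⌋ = 4
descent: ρ → (-3,0,2)
descent: ρ → (2,4,-1)  [lands on river]
river: ρ → (-1,4,2)
ρ-cycle length = 2 (tail of 2 descent steps not counted)

2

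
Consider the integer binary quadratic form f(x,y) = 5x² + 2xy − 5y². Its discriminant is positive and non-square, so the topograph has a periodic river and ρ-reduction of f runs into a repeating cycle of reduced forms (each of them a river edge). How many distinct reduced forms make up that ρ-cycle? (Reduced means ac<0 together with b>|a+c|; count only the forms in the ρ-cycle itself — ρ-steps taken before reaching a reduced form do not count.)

D = 104, ⌊√D⌋ = 10
river: ρ → (-5,8,2)
river: ρ → (2,8,-5)
river: ρ → (-5,2,5)
river: ρ → (5,8,-2)
river: ρ → (-2,8,5)
river: ρ → (5,2,-5)
ρ-cycle length = 6 (tail of 0 descent steps not counted)

6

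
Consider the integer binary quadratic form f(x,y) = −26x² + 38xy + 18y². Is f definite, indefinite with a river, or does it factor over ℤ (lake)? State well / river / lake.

D = b²−4ac = 38² − 4·(-26)·18 = 3316
D > 0 non-square ⇒ indefinite ⇒ periodic river

river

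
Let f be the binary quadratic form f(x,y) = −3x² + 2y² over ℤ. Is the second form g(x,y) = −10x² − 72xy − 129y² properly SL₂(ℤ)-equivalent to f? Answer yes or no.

D₁ = 24, D₂ = 24
river cycle of f (length 2): (2, 4, -1), (-1, 4, 2)
river cycle of g (length 2): (-1, 4, 2), (2, 4, -1)
cycles coincide ⇒ equivalent

yes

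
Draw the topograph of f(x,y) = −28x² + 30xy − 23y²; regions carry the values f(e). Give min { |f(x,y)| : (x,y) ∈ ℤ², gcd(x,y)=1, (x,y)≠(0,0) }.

translate: b→26 (≡-30 mod 56), so (28,-30,23)→(28,26,21)
flip: (28,26,21)→(21,-26,28)
translate: b→16 (≡-26 mod 42), so (21,-26,28)→(21,16,23)
reduced (well bottom): (21,16,23) with a≤c, −a<b≤a
well minimum |f| = |-21| = 21 (negative-definite)

21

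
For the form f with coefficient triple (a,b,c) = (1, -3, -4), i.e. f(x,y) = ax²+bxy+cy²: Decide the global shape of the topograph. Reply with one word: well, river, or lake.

D = b²−4ac = (-3)² − 4·1·(-4) = 25
D = 5² is a perfect square ⇒ form factors over ℤ ⇒ lakes

lake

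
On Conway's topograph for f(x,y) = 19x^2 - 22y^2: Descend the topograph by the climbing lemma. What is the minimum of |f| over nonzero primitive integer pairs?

descent: ρ → (-22,0,19)
descent: ρ → (19,38,-3)  [lands on river]
river: ρ → (-3,40,6)
river: ρ → (6,32,-27)
river: ρ → (-27,22,11)
river: ρ → (11,22,-27)
river: ρ → (-27,32,6)
river: ρ → (6,40,-3)
river: ρ → (-3,38,19)
closes: descent 2, river 8
min |a| on river = 3

3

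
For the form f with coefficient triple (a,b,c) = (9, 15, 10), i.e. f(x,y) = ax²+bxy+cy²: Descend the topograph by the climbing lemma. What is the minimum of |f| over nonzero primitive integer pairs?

translate: b→-3 (≡15 mod 18), so (9,15,10)→(9,-3,4)
flip: (9,-3,4)→(4,3,9)
reduced (well bottom): (4,3,9) with a≤c, −a<b≤a
well minimum = a = 4

4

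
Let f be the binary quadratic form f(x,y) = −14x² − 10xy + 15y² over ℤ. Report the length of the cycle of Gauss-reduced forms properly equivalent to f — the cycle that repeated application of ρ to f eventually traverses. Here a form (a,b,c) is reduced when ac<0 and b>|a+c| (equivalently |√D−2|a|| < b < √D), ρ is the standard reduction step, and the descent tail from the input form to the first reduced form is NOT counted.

D = 940, ⌊√D⌋ = 30
descent: ρ → (15,10,-14)  [lands on river]
river: ρ → (-14,18,11)
river: ρ → (11,26,-6)
river: ρ → (-6,22,19)
river: ρ → (19,16,-9)
river: ρ → (-9,20,15)
ρ-cycle length = 6 (tail of 1 descent step not counted)

6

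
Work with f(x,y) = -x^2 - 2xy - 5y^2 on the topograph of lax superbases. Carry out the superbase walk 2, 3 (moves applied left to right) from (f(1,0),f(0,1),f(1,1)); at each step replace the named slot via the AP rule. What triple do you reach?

start (-1,-5,-8) = (f(1,0),f(0,1),f(1,1))
replace slot 2: 2·((-1)+(-8)) − (-5) = -13 → (-1,-13,-8)
replace slot 3: 2·((-1)+(-13)) − (-8) = -20 → (-1,-13,-20)

-1,-13,-20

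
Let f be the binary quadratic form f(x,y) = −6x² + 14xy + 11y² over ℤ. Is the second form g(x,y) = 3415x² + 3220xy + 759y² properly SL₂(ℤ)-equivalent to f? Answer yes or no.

D₁ = 460, D₂ = 460
river cycle of f (length 10): (11, 8, -9), (-9, 10, 10), (10, 10, -9), (-9, 8, 11), (11, 14, -6), (-6, 10, 15), (15, 20, -1), (-1, 20, 15), (15, 10, -6), (-6, 14, 11)
river cycle of g (length 10): (11, 8, -9), (-9, 10, 10), (10, 10, -9), (-9, 8, 11), (11, 14, -6), (-6, 10, 15), (15, 20, -1), (-1, 20, 15), (15, 10, -6), (-6, 14, 11)
cycles coincide ⇒ equivalent

yes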